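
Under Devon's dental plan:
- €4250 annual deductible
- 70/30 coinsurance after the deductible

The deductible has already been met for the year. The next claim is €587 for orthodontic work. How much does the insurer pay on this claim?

€410.90

The deductible is already satisfied, so the full bill goes to coinsurance.
Patient's 30% share of €587 is €176.10.
The insurer covers the remainder: €587 − €176.10 = €410.90.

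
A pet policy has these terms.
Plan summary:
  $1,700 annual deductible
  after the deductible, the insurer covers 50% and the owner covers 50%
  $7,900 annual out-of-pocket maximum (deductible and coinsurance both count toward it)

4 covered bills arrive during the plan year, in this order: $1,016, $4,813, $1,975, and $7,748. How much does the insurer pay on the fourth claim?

Claim 1 — $1,016: fully absorbed by the deductible. Owner pays $1,016; OOP now $1,016. Insurer: $1,016 − $1,016 = $0.
Claim 2 — $4,813: deductible takes $684, $4,129 remains; owner's 50% is $2,064.50. Owner owes $2,748.50 (running OOP $3,764.50). Insurer: $4,813 − $2,748.50 = $2,064.50.
Claim 3 — $1,975: deductible met; 50% of $1,975 = $987.50. Owner owes $987.50 (running OOP $4,752). Plan pays $1,975 − $987.50 = $987.50.
Claim 4 — $7,748: deductible already satisfied, so owner's share is 50% × $7,748 = $3,874. OOP would hit $8,626 > $7,900, so the cap limits the owner to $7,900 − $4,752 = $3,148. Insurer: $7,748 − $3,148 = $4,600.

$4,600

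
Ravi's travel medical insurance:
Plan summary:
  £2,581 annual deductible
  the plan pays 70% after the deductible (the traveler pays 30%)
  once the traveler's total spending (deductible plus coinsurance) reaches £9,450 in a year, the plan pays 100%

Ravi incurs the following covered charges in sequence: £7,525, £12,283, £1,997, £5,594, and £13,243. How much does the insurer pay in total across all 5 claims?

Claim 1 (£7,525): deductible takes £2,581, £4,944 remains; traveler's 30% is £1,483.20. Traveler pays £4,064.20; OOP now £4,064.20. Plan pays £7,525 − £4,064.20 = £3,460.80.
Claim 2 (£12,283): 30% coinsurance on £12,283 = £3,684.90. Traveler pays £3,684.90; OOP now £7,749.10. Plan pays £12,283 − £3,684.90 = £8,598.10.
Claim 3 (£1,997): deductible met; 30% of £1,997 = £599.10. Traveler owes £599.10 (running OOP £8,348.20). Insurer: £1,997 − £599.10 = £1,397.90.
Claim 4 (£5,594): 30% coinsurance on £5,594 = £1,678.20. OOP would hit £10,026.40 > £9,450, so the cap limits the traveler to £9,450 − £8,348.20 = £1,101.80. Plan pays £5,594 − £1,101.80 = £4,492.20.
Claim 5 (£13,243): deductible met; 30% of £13,243 = £3,972.90. OOP would hit £13,422.90 > £9,450, so the cap limits the traveler to £9,450 − £9,450 = £0. Plan pays £13,243 − £0 = £13,243.
Insurer total = bills − traveler's total = £40,642 − £9,450 = £31,192.

£31,192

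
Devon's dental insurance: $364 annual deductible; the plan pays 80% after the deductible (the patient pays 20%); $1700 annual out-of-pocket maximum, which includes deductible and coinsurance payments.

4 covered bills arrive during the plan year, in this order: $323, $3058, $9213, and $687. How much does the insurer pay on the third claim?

$8480.40

#1 ($323): entire amount goes to the deductible. Patient owes $323 (running OOP $323). Insurer: $323 − $323 = $0.
#2 ($3058): deductible takes $41, $3017 remains; 20% of $3017 = $603.40. Cost to patient: $644.40. OOP to date $967.40. Insurer: $3058 − $644.40 = $2413.60.
#3 ($9213): deductible met; 20% of $9213 = $1842.60. OOP would hit $2810 > $1700, so the cap limits the patient to $1700 − $967.40 = $732.60. Plan pays $9213 − $732.60 = $8480.40.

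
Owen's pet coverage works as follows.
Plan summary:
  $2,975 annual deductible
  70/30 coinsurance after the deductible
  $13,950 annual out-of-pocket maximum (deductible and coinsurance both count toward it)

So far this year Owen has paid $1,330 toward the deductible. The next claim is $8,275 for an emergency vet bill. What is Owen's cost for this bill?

$1,330 of the $2,975 deductible is already met, leaving $1,645.
The remaining $6,630 (= $8,275 − $1,645) moves to coinsurance.
Coinsurance: $6,630 × 30% = $1,989.
Owner responsibility before any cap: $1,645 + $1,989 = $3,634.
Year-to-date out-of-pocket becomes $1,330 + $3,634 = $4,964, still under the $13,950 maximum, so no cap applies.

$3,634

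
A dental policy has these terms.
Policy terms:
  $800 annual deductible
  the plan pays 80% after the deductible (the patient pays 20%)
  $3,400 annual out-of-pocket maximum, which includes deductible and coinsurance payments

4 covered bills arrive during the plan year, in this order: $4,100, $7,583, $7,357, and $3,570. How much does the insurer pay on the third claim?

$6,933.60

#1 ($4,100): $800 finishes the deductible; $3,300 goes to coinsurance; coinsurance $3,300 × 20% = $660. Patient owes $1,460 (running OOP $1,460). Insurer: $4,100 − $1,460 = $2,640.
#2 ($7,583): deductible already satisfied, so patient's share is 20% × $7,583 = $1,516.60. Cost to patient: $1,516.60. OOP to date $2,976.60. Plan pays $7,583 − $1,516.60 = $6,066.40.
#3 ($7,357): deductible already satisfied, so patient's share is 20% × $7,357 = $1,471.40. That would push OOP to $4,448, over the $3,400 cap, so patient pays $3,400 − $2,976.60 = $423.40. Insurer: $7,357 − $423.40 = $6,933.60.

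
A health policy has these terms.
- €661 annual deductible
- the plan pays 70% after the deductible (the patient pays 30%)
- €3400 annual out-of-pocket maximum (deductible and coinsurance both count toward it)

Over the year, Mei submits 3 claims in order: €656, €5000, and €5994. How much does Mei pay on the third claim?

€1240.50

Bill 1, €656: entire amount goes to the deductible. Patient owes €656 (running OOP €656).
Bill 2, €5000: deductible takes €5, €4995 remains; patient's 30% is €1498.50. Patient pays €1503.50; OOP now €2159.50.
Bill 3, €5994: deductible already satisfied, so patient's share is 30% × €5994 = €1798.20. OOP would hit €3957.70 > €3400, so the cap limits the patient to €3400 − €2159.50 = €1240.50.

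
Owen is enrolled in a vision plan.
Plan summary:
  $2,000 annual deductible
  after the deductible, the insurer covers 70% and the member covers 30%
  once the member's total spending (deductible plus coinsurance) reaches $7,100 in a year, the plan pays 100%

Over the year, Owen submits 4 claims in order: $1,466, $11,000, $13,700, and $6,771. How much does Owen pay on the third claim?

$1,960.20

Claim 1 — $1,466: fully absorbed by the deductible. Member owes $1,466 (running OOP $1,466).
Claim 2 — $11,000: deductible takes $534, $10,466 remains; member's 30% is $3,139.80. Member owes $3,673.80 (running OOP $5,139.80).
Claim 3 — $13,700: deductible met; 30% of $13,700 = $4,110. That would push OOP to $9,249.80, over the $7,100 cap, so member pays $7,100 − $5,139.80 = $1,960.20.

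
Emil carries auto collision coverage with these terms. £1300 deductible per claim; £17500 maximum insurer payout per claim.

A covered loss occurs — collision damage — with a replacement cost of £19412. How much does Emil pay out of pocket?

£1912

After the deductible, £19412 − £1300 = £18112 remains.
Since £18112 > £17500, the payout is capped at £17500.
The driver bears the rest of the original loss: £19412 − £17500 = £1912.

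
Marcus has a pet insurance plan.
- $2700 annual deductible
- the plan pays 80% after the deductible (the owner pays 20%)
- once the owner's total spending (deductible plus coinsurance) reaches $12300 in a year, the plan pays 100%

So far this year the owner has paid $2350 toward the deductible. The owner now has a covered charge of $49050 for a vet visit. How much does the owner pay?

$2350 of the $2700 deductible is already met, leaving $350.
After the $350 deductible portion, $49050 − $350 = $48700 is subject to coinsurance.
Owner's 20% share of $48700 is $9740.
So the owner owes $350 + $9740 = $10090 before any cap.
That would bring total out-of-pocket to $12440, past the $12300 cap. The owner is capped at $12300 − $2350 = $9950 on this claim.

$9950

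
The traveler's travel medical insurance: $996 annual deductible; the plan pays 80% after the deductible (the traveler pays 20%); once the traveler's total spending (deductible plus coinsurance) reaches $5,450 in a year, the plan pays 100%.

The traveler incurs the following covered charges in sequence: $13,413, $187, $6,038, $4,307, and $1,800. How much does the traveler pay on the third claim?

Claim 1 ($13,413): deductible takes $996, $12,417 remains; coinsurance $12,417 × 20% = $2,483.40. Traveler pays $3,479.40; OOP now $3,479.40.
Claim 2 ($187): deductible already satisfied, so traveler's share is 20% × $187 = $37.40. Traveler pays $37.40; OOP now $3,516.80.
Claim 3 ($6,038): 20% coinsurance on $6,038 = $1,207.60. Traveler pays $1,207.60; OOP now $4,724.40.

$1,207.60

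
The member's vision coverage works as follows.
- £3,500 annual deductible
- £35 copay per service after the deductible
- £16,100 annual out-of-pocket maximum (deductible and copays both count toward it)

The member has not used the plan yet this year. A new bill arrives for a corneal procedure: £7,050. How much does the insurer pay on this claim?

£3,515

The full £3,500 deductible is still open; £3,500 of this bill applies to it.
The remaining £3,550 (= £7,050 − £3,500) moves to the copay.
Copay on this service: £35.
Member responsibility before any cap: £3,500 + £35 = £3,535.
Year-to-date out-of-pocket becomes £0 + £3,535 = £3,535, still under the £16,100 maximum, so no cap applies.
The plan picks up £7,050 − £3,535 = £3,515.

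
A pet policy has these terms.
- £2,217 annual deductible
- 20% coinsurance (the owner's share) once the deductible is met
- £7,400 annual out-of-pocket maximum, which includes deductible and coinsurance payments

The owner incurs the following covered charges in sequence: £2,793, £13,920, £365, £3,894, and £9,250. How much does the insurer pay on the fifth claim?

#1 (£2,793): deductible takes £2,217, £576 remains; owner's 20% is £115.20. Owner pays £2,332.20; OOP now £2,332.20. Plan pays £2,793 − £2,332.20 = £460.80.
#2 (£13,920): 20% coinsurance on £13,920 = £2,784. Owner owes £2,784 (running OOP £5,116.20). Insurer: £13,920 − £2,784 = £11,136.
#3 (£365): deductible met; 20% of £365 = £73. Cost to owner: £73. OOP to date £5,189.20. Insurer: £365 − £73 = £292.
#4 (£3,894): 20% coinsurance on £3,894 = £778.80. Owner pays £778.80; OOP now £5,968. Plan pays £3,894 − £778.80 = £3,115.20.
#5 (£9,250): 20% coinsurance on £9,250 = £1,850. That would push OOP to £7,818, over the £7,400 cap, so owner pays £7,400 − £5,968 = £1,432. Plan pays £9,250 − £1,432 = £7,818.

£7,818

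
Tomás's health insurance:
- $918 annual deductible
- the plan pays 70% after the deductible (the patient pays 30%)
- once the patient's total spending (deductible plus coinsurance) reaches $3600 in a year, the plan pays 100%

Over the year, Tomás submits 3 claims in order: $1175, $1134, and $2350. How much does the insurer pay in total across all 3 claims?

Claim 1 ($1175): deductible takes $918, $257 remains; 30% of $257 = $77.10. Patient pays $995.10; OOP now $995.10. Plan pays $1175 − $995.10 = $179.90.
Claim 2 ($1134): deductible met; 30% of $1134 = $340.20. Patient owes $340.20 (running OOP $1335.30). Plan pays $1134 − $340.20 = $793.80.
Claim 3 ($2350): deductible already satisfied, so patient's share is 30% × $2350 = $705. Patient pays $705; OOP now $2040.30. Plan pays $2350 − $705 = $1645.
Insurer total: $179.90 + $793.80 + $1645 = $2618.70.

$2618.70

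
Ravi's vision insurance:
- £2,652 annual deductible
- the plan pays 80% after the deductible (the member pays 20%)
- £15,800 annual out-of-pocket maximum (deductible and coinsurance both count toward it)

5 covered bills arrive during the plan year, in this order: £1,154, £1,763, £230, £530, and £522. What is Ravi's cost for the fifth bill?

Claim 1 (£1,154): all of it applies to the deductible. Cost to member: £1,154. OOP to date £1,154.
Claim 2 (£1,763): deductible takes £1,498, £265 remains; coinsurance £265 × 20% = £53. Member pays £1,551; OOP now £2,705.
Claim 3 (£230): deductible met; 20% of £230 = £46. Member owes £46 (running OOP £2,751).
Claim 4 (£530): deductible already satisfied, so member's share is 20% × £530 = £106. Member pays £106; OOP now £2,857.
Claim 5 (£522): deductible already satisfied, so member's share is 20% × £522 = £104.40. Member owes £104.40 (running OOP £2,961.40).

£104.40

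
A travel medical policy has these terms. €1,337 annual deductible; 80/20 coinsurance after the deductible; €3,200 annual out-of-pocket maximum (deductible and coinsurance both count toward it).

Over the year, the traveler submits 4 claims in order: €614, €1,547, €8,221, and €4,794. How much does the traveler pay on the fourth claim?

€54

Bill 1, €614: all of it applies to the deductible. Traveler pays €614; OOP now €614.
Bill 2, €1,547: €723 finishes the deductible; €824 goes to coinsurance; coinsurance €824 × 20% = €164.80. Traveler pays €887.80; OOP now €1,501.80.
Bill 3, €8,221: 20% coinsurance on €8,221 = €1,644.20. Cost to traveler: €1,644.20. OOP to date €3,146.
Bill 4, €4,794: deductible already satisfied, so traveler's share is 20% × €4,794 = €958.80. Adding that to €3,146 gives €4,104.80, past the €3,200 cap; traveler pays only €3,200 − €3,146 = €54.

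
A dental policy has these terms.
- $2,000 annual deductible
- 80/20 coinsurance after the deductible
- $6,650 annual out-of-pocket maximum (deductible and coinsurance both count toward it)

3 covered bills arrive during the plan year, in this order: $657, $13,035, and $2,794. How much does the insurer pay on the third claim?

Bill 1, $657: fully absorbed by the deductible. Cost to patient: $657. OOP to date $657. Insurer: $657 − $657 = $0.
Bill 2, $13,035: $1,343 finishes the deductible; $11,692 goes to coinsurance; coinsurance $11,692 × 20% = $2,338.40. Patient pays $3,681.40; OOP now $4,338.40. Insurer: $13,035 − $3,681.40 = $9,353.60.
Bill 3, $2,794: deductible met; 20% of $2,794 = $558.80. Cost to patient: $558.80. OOP to date $4,897.20. Plan pays $2,794 − $558.80 = $2,235.20.

$2,235.20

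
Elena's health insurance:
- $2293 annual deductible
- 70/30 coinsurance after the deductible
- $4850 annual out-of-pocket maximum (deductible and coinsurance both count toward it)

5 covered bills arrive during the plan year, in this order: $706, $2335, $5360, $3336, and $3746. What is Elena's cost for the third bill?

$1608

#1 ($706): fully absorbed by the deductible. Cost to patient: $706. OOP to date $706.
#2 ($2335): $1587 finishes the deductible; $748 goes to coinsurance; coinsurance $748 × 30% = $224.40. Patient owes $1811.40 (running OOP $2517.40).
#3 ($5360): 30% coinsurance on $5360 = $1608. Patient owes $1608 (running OOP $4125.40).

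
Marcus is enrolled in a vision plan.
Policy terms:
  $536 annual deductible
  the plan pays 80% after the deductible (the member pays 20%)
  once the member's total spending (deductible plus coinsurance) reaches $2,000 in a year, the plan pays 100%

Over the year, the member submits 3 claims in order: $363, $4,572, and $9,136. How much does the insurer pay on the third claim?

$8,551.80

Bill 1, $363: entire amount goes to the deductible. Cost to member: $363. OOP to date $363. Plan pays $363 − $363 = $0.
Bill 2, $4,572: deductible takes $173, $4,399 remains; 20% of $4,399 = $879.80. Member owes $1,052.80 (running OOP $1,415.80). Plan pays $4,572 − $1,052.80 = $3,519.20.
Bill 3, $9,136: 20% coinsurance on $9,136 = $1,827.20. Adding that to $1,415.80 gives $3,243, past the $2,000 cap; member pays only $2,000 − $1,415.80 = $584.20. Plan pays $9,136 − $584.20 = $8,551.80.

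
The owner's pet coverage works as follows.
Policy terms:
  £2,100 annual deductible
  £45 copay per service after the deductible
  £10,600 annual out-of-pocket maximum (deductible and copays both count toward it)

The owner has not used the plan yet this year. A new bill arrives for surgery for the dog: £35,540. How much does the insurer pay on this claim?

Deductible not yet touched, so the first £2,100 of the bill goes to the deductible.
After the £2,100 deductible portion, £35,540 − £2,100 = £33,440 is subject to the copay.
Copay on this service: £45.
So the owner owes £2,100 + £45 = £2,145 before any cap.
Total out-of-pocket so far would be £0 + £2,145 = £2,145, below the £10,600 cap — no reduction.
The plan picks up £35,540 − £2,145 = £33,395.

£33,395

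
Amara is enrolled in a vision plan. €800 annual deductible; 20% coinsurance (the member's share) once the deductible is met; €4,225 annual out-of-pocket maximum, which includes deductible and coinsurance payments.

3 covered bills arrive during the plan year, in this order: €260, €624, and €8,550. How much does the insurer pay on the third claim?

€6,840

Claim 1 — €260: all of it applies to the deductible. Member owes €260 (running OOP €260). Plan pays €260 − €260 = €0.
Claim 2 — €624: €540 finishes the deductible; €84 goes to coinsurance; member's 20% is €16.80. Cost to member: €556.80. OOP to date €816.80. Plan pays €624 − €556.80 = €67.20.
Claim 3 — €8,550: deductible met; 20% of €8,550 = €1,710. Member owes €1,710 (running OOP €2,526.80). Insurer: €8,550 − €1,710 = €6,840.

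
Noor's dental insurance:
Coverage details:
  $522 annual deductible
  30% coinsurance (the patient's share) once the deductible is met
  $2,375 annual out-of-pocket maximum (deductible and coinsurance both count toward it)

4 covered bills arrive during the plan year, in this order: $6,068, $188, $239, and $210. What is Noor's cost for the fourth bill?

$61.10

Bill 1, $6,068: deductible takes $522, $5,546 remains; 30% of $5,546 = $1,663.80. Cost to patient: $2,185.80. OOP to date $2,185.80.
Bill 2, $188: deductible already satisfied, so patient's share is 30% × $188 = $56.40. Cost to patient: $56.40. OOP to date $2,242.20.
Bill 3, $239: 30% coinsurance on $239 = $71.70. Patient owes $71.70 (running OOP $2,313.90).
Bill 4, $210: 30% coinsurance on $210 = $63. That would push OOP to $2,376.90, over the $2,375 cap, so patient pays $2,375 − $2,313.90 = $61.10.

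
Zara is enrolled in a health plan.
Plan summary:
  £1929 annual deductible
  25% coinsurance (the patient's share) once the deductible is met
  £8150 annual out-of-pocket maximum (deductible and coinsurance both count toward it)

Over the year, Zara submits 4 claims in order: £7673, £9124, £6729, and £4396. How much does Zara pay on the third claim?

£1682.25

Claim 1 — £7673: £1929 finishes the deductible; £5744 goes to coinsurance; coinsurance £5744 × 25% = £1436. Patient pays £3365; OOP now £3365.
Claim 2 — £9124: deductible met; 25% of £9124 = £2281. Cost to patient: £2281. OOP to date £5646.
Claim 3 — £6729: deductible met; 25% of £6729 = £1682.25. Patient pays £1682.25; OOP now £7328.25.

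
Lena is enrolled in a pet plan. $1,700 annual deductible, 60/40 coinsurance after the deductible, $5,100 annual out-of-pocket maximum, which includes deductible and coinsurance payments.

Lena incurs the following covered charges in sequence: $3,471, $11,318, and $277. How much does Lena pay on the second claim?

$2,691.60

Bill 1, $3,471: $1,700 to deductible, leaving $1,771; coinsurance $1,771 × 40% = $708.40. Owner owes $2,408.40 (running OOP $2,408.40).
Bill 2, $11,318: 40% coinsurance on $11,318 = $4,527.20. OOP would hit $6,935.60 > $5,100, so the cap limits the owner to $5,100 − $2,408.40 = $2,691.60.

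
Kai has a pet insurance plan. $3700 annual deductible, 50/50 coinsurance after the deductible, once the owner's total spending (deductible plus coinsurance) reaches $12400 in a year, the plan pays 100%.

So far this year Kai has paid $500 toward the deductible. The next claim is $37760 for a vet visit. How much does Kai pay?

$11900

$500 of the $3700 deductible is already met, leaving $3200.
After the $3200 deductible portion, $37760 − $3200 = $34560 is subject to coinsurance.
Owner's 50% share of $34560 is $17280.
So the owner owes $3200 + $17280 = $20480 before any cap.
Adding $20480 to the $500 already spent would give $20980, which exceeds the $12400 cap; the owner pays just $12400 − $500 = $11900.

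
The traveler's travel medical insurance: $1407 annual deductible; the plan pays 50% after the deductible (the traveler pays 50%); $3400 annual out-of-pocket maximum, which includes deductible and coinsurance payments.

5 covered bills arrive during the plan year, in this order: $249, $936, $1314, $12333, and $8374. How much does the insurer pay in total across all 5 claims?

$19806

#1 ($249): fully absorbed by the deductible. Traveler owes $249 (running OOP $249). Plan pays $249 − $249 = $0.
#2 ($936): fully absorbed by the deductible. Cost to traveler: $936. OOP to date $1185. Insurer: $936 − $936 = $0.
#3 ($1314): $222 finishes the deductible; $1092 goes to coinsurance; 50% of $1092 = $546. Traveler owes $768 (running OOP $1953). Plan pays $1314 − $768 = $546.
#4 ($12333): deductible met; 50% of $12333 = $6166.50. Adding that to $1953 gives $8119.50, past the $3400 cap; traveler pays only $3400 − $1953 = $1447. Insurer: $12333 − $1447 = $10886.
#5 ($8374): deductible already satisfied, so traveler's share is 50% × $8374 = $4187. Adding that to $3400 gives $7587, past the $3400 cap; traveler pays only $3400 − $3400 = $0. Insurer: $8374 − $0 = $8374.
Insurer total: $0 + $0 + $546 + $10886 + $8374 = $19806.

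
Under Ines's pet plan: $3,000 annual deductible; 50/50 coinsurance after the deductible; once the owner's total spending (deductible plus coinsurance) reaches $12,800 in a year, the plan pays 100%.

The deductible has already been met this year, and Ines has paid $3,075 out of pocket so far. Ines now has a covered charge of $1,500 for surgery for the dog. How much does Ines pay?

$750

The deductible is already satisfied, so the full bill goes to coinsurance.
Owner's 50% share of $1,500 is $750.
Year-to-date out-of-pocket becomes $3,075 + $750 = $3,825, still under the $12,800 maximum, so no cap applies.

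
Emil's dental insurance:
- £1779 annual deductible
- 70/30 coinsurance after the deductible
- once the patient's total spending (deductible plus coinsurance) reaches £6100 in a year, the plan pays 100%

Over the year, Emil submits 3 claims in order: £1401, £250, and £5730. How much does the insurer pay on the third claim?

£3921.40

#1 (£1401): fully absorbed by the deductible. Patient pays £1401; OOP now £1401. Insurer: £1401 − £1401 = £0.
#2 (£250): fully absorbed by the deductible. Cost to patient: £250. OOP to date £1651. Insurer: £250 − £250 = £0.
#3 (£5730): £128 finishes the deductible; £5602 goes to coinsurance; patient's 30% is £1680.60. Cost to patient: £1808.60. OOP to date £3459.60. Plan pays £5730 − £1808.60 = £3921.40.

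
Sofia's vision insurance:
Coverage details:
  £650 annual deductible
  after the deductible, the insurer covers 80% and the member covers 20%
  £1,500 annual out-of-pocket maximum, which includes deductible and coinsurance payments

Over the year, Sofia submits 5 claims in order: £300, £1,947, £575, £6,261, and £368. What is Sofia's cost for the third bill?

£115

Claim 1 (£300): fully absorbed by the deductible. Member owes £300 (running OOP £300).
Claim 2 (£1,947): deductible takes £350, £1,597 remains; coinsurance £1,597 × 20% = £319.40. Member owes £669.40 (running OOP £969.40).
Claim 3 (£575): deductible already satisfied, so member's share is 20% × £575 = £115. Member owes £115 (running OOP £1,084.40).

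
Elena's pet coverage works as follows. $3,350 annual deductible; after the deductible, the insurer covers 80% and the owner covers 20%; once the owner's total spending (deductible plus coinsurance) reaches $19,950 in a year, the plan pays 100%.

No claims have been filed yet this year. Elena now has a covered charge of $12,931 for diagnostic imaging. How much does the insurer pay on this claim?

Nothing has been paid toward the $3,350 deductible, so the first $3,350 of this charge is applied there.
The remaining $9,581 (= $12,931 − $3,350) moves to coinsurance.
Owner's 20% share of $9,581 is $1,916.20.
Owner responsibility before any cap: $3,350 + $1,916.20 = $5,266.20.
Year-to-date out-of-pocket becomes $0 + $5,266.20 = $5,266.20, still under the $19,950 maximum, so no cap applies.
The insurer covers the remainder: $12,931 − $5,266.20 = $7,664.80.

$7,664.80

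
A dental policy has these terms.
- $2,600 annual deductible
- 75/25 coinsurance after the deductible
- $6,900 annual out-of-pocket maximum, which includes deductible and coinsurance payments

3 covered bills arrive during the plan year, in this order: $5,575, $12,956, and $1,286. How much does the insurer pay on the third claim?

$968.75

Bill 1, $5,575: $2,600 finishes the deductible; $2,975 goes to coinsurance; coinsurance $2,975 × 25% = $743.75. Patient owes $3,343.75 (running OOP $3,343.75). Insurer: $5,575 − $3,343.75 = $2,231.25.
Bill 2, $12,956: deductible met; 25% of $12,956 = $3,239. Cost to patient: $3,239. OOP to date $6,582.75. Plan pays $12,956 − $3,239 = $9,717.
Bill 3, $1,286: 25% coinsurance on $1,286 = $321.50. OOP would hit $6,904.25 > $6,900, so the cap limits the patient to $6,900 − $6,582.75 = $317.25. Insurer: $1,286 − $317.25 = $968.75.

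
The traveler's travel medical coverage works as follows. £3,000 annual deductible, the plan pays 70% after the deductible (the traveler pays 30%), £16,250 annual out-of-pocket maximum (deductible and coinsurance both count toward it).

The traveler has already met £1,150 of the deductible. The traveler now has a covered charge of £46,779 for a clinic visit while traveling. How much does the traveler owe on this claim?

£15,100

Remaining deductible: £3,000 − £1,150 = £1,850.
That leaves £46,779 − £1,850 = £44,929 for coinsurance.
Coinsurance: £44,929 × 30% = £13,478.70.
Traveler responsibility before any cap: £1,850 + £13,478.70 = £15,328.70.
Year-to-date out-of-pocket would reach £1,150 + £15,328.70 = £16,478.70, above the £16,250 maximum, so the traveler pays only £16,250 − £1,150 = £15,100.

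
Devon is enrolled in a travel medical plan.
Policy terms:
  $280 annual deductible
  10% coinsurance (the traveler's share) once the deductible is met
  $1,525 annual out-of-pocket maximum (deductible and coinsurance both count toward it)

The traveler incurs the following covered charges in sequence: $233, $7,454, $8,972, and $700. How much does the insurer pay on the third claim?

#1 ($233): entire amount goes to the deductible. Cost to traveler: $233. OOP to date $233. Plan pays $233 − $233 = $0.
#2 ($7,454): $47 to deductible, leaving $7,407; coinsurance $7,407 × 10% = $740.70. Traveler owes $787.70 (running OOP $1,020.70). Insurer: $7,454 − $787.70 = $6,666.30.
#3 ($8,972): deductible already satisfied, so traveler's share is 10% × $8,972 = $897.20. Adding that to $1,020.70 gives $1,917.90, past the $1,525 cap; traveler pays only $1,525 − $1,020.70 = $504.30. Plan pays $8,972 − $504.30 = $8,467.70.

$8,467.70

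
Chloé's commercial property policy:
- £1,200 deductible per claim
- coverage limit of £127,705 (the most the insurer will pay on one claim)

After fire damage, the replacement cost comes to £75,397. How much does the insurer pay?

£74,197

After the deductible, £75,397 − £1,200 = £74,197 remains.
£74,197 is within the £127,705 limit, so the insurer pays £74,197.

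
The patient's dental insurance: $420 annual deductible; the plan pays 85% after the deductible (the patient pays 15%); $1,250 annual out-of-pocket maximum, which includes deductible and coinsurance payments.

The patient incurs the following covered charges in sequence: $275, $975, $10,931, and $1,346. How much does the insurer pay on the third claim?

$10,225.50

Claim 1 ($275): fully absorbed by the deductible. Cost to patient: $275. OOP to date $275. Plan pays $275 − $275 = $0.
Claim 2 ($975): $145 finishes the deductible; $830 goes to coinsurance; 15% of $830 = $124.50. Patient owes $269.50 (running OOP $544.50). Insurer: $975 − $269.50 = $705.50.
Claim 3 ($10,931): deductible met; 15% of $10,931 = $1,639.65. OOP would hit $2,184.15 > $1,250, so the cap limits the patient to $1,250 − $544.50 = $705.50. Plan pays $10,931 − $705.50 = $10,225.50.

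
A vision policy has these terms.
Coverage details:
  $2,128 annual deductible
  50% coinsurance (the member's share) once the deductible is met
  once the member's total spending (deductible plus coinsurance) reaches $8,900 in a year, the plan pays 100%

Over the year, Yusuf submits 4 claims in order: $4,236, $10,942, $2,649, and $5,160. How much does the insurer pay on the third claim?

#1 ($4,236): deductible takes $2,128, $2,108 remains; 50% of $2,108 = $1,054. Member pays $3,182; OOP now $3,182. Insurer: $4,236 − $3,182 = $1,054.
#2 ($10,942): 50% coinsurance on $10,942 = $5,471. Member owes $5,471 (running OOP $8,653). Plan pays $10,942 − $5,471 = $5,471.
#3 ($2,649): deductible already satisfied, so member's share is 50% × $2,649 = $1,324.50. OOP would hit $9,977.50 > $8,900, so the cap limits the member to $8,900 − $8,653 = $247. Insurer: $2,649 − $247 = $2,402.

$2,402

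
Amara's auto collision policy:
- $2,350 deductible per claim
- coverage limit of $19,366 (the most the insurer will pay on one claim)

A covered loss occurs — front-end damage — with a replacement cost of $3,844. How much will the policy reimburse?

$1,494

Subtract the deductible: $3,844 − $2,350 = $1,494.
That's under the $19,366 cap, so the insurer reimburses the full $1,494.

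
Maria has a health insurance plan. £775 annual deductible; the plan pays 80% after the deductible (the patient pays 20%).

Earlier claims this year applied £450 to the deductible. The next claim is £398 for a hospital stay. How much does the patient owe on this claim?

£339.60

£450 of the £775 deductible is already met, leaving £325.
After the £325 deductible portion, £398 − £325 = £73 is subject to coinsurance.
Patient's 20% share of £73 is £14.60.
So the patient owes £325 + £14.60 = £339.60.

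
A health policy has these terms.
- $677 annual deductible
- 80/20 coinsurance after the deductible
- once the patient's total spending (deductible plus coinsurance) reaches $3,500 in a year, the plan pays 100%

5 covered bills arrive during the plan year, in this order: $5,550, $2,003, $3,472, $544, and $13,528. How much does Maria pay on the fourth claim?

$108.80

Claim 1 ($5,550): $677 to deductible, leaving $4,873; coinsurance $4,873 × 20% = $974.60. Patient pays $1,651.60; OOP now $1,651.60.
Claim 2 ($2,003): deductible met; 20% of $2,003 = $400.60. Patient owes $400.60 (running OOP $2,052.20).
Claim 3 ($3,472): deductible met; 20% of $3,472 = $694.40. Patient pays $694.40; OOP now $2,746.60.
Claim 4 ($544): deductible already satisfied, so patient's share is 20% × $544 = $108.80. Patient owes $108.80 (running OOP $2,855.40).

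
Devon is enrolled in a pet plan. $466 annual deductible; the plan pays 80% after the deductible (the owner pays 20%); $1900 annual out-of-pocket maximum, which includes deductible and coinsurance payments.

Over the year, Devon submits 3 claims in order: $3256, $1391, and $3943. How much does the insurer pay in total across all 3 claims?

Claim 1 — $3256: $466 finishes the deductible; $2790 goes to coinsurance; 20% of $2790 = $558. Cost to owner: $1024. OOP to date $1024. Insurer: $3256 − $1024 = $2232.
Claim 2 — $1391: 20% coinsurance on $1391 = $278.20. Cost to owner: $278.20. OOP to date $1302.20. Insurer: $1391 − $278.20 = $1112.80.
Claim 3 — $3943: 20% coinsurance on $3943 = $788.60. Adding that to $1302.20 gives $2090.80, past the $1900 cap; owner pays only $1900 − $1302.20 = $597.80. Plan pays $3943 − $597.80 = $3345.20.
Insurer total: $2232 + $1112.80 + $3345.20 = $6690.

$6690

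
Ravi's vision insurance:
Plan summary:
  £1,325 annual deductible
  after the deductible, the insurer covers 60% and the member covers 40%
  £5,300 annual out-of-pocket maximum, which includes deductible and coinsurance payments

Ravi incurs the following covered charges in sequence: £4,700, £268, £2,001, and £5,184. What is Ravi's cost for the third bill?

£800.40

Claim 1 (£4,700): deductible takes £1,325, £3,375 remains; 40% of £3,375 = £1,350. Member owes £2,675 (running OOP £2,675).
Claim 2 (£268): 40% coinsurance on £268 = £107.20. Cost to member: £107.20. OOP to date £2,782.20.
Claim 3 (£2,001): deductible met; 40% of £2,001 = £800.40. Cost to member: £800.40. OOP to date £3,582.60.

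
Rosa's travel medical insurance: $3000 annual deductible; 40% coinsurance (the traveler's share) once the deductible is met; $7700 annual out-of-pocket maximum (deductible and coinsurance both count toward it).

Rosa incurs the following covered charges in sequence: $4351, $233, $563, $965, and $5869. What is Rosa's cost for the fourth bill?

Claim 1 ($4351): $3000 to deductible, leaving $1351; 40% of $1351 = $540.40. Traveler pays $3540.40; OOP now $3540.40.
Claim 2 ($233): deductible met; 40% of $233 = $93.20. Traveler pays $93.20; OOP now $3633.60.
Claim 3 ($563): 40% coinsurance on $563 = $225.20. Traveler owes $225.20 (running OOP $3858.80).
Claim 4 ($965): 40% coinsurance on $965 = $386. Traveler owes $386 (running OOP $4244.80).

$386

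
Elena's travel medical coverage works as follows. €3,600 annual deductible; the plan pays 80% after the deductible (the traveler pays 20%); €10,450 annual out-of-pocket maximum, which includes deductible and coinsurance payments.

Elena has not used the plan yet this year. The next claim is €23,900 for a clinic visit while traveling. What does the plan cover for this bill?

The full €3,600 deductible is still open; €3,600 of this bill applies to it.
The remaining €20,300 (= €23,900 − €3,600) moves to coinsurance.
20% of €20,300 = €4,060 falls to the traveler.
Traveler responsibility before any cap: €3,600 + €4,060 = €7,660.
Cumulative spending €0 + €7,660 = €7,660 stays under the €10,450 maximum.
The plan picks up €23,900 − €7,660 = €16,240.

€16,240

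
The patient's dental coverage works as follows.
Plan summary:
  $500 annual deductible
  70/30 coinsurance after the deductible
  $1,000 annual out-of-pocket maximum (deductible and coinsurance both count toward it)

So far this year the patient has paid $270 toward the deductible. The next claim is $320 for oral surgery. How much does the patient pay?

$270 of the $500 deductible is already met, leaving $230.
That leaves $320 − $230 = $90 for coinsurance.
Patient's 30% share of $90 is $27.
That puts the patient's cost at $230 + $27 = $257 before any cap.
Year-to-date out-of-pocket becomes $270 + $257 = $527, still under the $1,000 maximum, so no cap applies.

$257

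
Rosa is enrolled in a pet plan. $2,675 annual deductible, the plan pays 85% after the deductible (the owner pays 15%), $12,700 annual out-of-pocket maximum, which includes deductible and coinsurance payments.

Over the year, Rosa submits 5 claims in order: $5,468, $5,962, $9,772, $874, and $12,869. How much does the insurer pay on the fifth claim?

Claim 1 — $5,468: deductible takes $2,675, $2,793 remains; owner's 15% is $418.95. Cost to owner: $3,093.95. OOP to date $3,093.95. Plan pays $5,468 − $3,093.95 = $2,374.05.
Claim 2 — $5,962: deductible already satisfied, so owner's share is 15% × $5,962 = $894.30. Owner owes $894.30 (running OOP $3,988.25). Insurer: $5,962 − $894.30 = $5,067.70.
Claim 3 — $9,772: deductible met; 15% of $9,772 = $1,465.80. Cost to owner: $1,465.80. OOP to date $5,454.05. Plan pays $9,772 − $1,465.80 = $8,306.20.
Claim 4 — $874: 15% coinsurance on $874 = $131.10. Owner pays $131.10; OOP now $5,585.15. Plan pays $874 − $131.10 = $742.90.
Claim 5 — $12,869: deductible already satisfied, so owner's share is 15% × $12,869 = $1,930.35. Owner pays $1,930.35; OOP now $7,515.50. Plan pays $12,869 − $1,930.35 = $10,938.65.

$10,938.65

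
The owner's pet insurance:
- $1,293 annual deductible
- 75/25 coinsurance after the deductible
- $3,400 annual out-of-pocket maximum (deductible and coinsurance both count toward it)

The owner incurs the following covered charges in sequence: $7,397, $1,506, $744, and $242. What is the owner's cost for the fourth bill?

Claim 1 — $7,397: $1,293 to deductible, leaving $6,104; owner's 25% is $1,526. Owner pays $2,819; OOP now $2,819.
Claim 2 — $1,506: deductible met; 25% of $1,506 = $376.50. Owner owes $376.50 (running OOP $3,195.50).
Claim 3 — $744: 25% coinsurance on $744 = $186. Cost to owner: $186. OOP to date $3,381.50.
Claim 4 — $242: deductible already satisfied, so owner's share is 25% × $242 = $60.50. OOP would hit $3,442 > $3,400, so the cap limits the owner to $3,400 − $3,381.50 = $18.50.

$18.50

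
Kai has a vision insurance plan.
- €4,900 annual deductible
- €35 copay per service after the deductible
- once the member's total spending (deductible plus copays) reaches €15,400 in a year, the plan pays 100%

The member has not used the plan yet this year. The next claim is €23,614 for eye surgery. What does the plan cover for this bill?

€18,679

Nothing has been paid toward the €4,900 deductible, so the first €4,900 of this charge is applied there.
That leaves €23,614 − €4,900 = €18,714 for the copay.
Copay on this service: €35.
That puts the member's cost at €4,900 + €35 = €4,935 before any cap.
Cumulative spending €0 + €4,935 = €4,935 stays under the €15,400 maximum.
The plan picks up €23,614 − €4,935 = €18,679.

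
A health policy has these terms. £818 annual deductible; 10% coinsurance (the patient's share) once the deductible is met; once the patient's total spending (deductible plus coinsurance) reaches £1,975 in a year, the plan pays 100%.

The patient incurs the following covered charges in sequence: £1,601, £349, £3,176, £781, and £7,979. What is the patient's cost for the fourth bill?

£78.10

#1 (£1,601): £818 to deductible, leaving £783; patient's 10% is £78.30. Cost to patient: £896.30. OOP to date £896.30.
#2 (£349): deductible already satisfied, so patient's share is 10% × £349 = £34.90. Patient pays £34.90; OOP now £931.20.
#3 (£3,176): deductible already satisfied, so patient's share is 10% × £3,176 = £317.60. Cost to patient: £317.60. OOP to date £1,248.80.
#4 (£781): deductible met; 10% of £781 = £78.10. Patient pays £78.10; OOP now £1,326.90.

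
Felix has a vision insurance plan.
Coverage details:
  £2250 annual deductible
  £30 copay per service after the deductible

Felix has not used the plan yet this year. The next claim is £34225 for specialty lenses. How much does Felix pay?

The full £2250 deductible is still open; £2250 of this bill applies to it.
That leaves £34225 − £2250 = £31975 for the copay.
Copay on this service: £30.
Member responsibility: £2250 + £30 = £2280.

£2280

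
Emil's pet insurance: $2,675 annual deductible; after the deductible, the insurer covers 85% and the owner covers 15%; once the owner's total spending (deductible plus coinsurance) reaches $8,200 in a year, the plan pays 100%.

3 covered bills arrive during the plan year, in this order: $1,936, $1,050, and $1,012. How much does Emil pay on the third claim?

$151.80

#1 ($1,936): all of it applies to the deductible. Cost to owner: $1,936. OOP to date $1,936.
#2 ($1,050): $739 to deductible, leaving $311; coinsurance $311 × 15% = $46.65. Owner owes $785.65 (running OOP $2,721.65).
#3 ($1,012): deductible met; 15% of $1,012 = $151.80. Owner pays $151.80; OOP now $2,873.45.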